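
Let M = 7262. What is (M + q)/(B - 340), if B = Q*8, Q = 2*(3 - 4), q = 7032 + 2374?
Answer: -4167/89 ≈ -46.820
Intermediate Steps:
q = 9406
Q = -2 (Q = 2*(-1) = -2)
B = -16 (B = -2*8 = -16)
(M + q)/(B - 340) = (7262 + 9406)/(-16 - 340) = 16668/(-356) = -1/356*16668 = -4167/89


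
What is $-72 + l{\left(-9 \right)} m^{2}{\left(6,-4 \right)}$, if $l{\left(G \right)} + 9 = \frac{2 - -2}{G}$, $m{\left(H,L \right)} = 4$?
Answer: $- \frac{2008}{9} \approx -223.11$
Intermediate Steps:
$l{\left(G \right)} = -9 + \frac{4}{G}$ ($l{\left(G \right)} = -9 + \frac{2 - -2}{G} = -9 + \frac{2 + 2}{G} = -9 + \frac{4}{G}$)
$-72 + l{\left(-9 \right)} m^{2}{\left(6,-4 \right)} = -72 + \left(-9 + \frac{4}{-9}\right) 4^{2} = -72 + \left(-9 + 4 \left(- \frac{1}{9}\right)\right) 16 = -72 + \left(-9 - \frac{4}{9}\right) 16 = -72 - \frac{1360}{9} = - \frac{2008}{9}$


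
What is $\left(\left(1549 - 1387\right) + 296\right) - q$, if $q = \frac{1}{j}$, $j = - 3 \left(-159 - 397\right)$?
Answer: $\frac{763943}{1668} \approx 458.0$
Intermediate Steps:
$j = 1668$ ($j = - 3 \left(-159 - 397\right) = \left(-3\right) \left(-556\right) = 1668$)
$q = \frac{1}{1668} \approx 0.00059952$
$\left(\left(1549 - 1387\right) + 296\right) - q = \left(\left(1549 - 1387\right) + 296\right) - \frac{1}{1668} = \left(162 + 296\right) - \frac{1}{1668} = 458 - \frac{1}{1668} = \frac{763943}{1668}$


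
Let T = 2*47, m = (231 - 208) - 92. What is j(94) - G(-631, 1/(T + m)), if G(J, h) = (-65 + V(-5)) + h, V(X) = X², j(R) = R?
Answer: 3349/25 ≈ 133.96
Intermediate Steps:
m = -69 (m = 23 - 92 = -69)
T = 94
G(J, h) = -40 + h (G(J, h) = (-65 + (-5)²) + h = (-65 + 25) + h = -40 + h)
j(94) - G(-631, 1/(T + m)) = 94 - (-40 + 1/(94 - 69)) = 94 - (-40 + 1/25) = 94 - 1*(-999/25) = 94 + 999/25 = 3349/25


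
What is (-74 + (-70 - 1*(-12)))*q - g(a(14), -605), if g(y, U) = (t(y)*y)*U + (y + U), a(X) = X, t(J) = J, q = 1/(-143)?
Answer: 1549235/13 ≈ 1.1917e+5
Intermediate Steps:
q = -1/143 ≈ -0.0069930
g(y, U) = U + y + U*y² (g(y, U) = (y*y)*U + (y + U) = y²*U + (U + y) = U*y² + (U + y) = U + y + U*y²)
(-74 + (-70 - 1*(-12)))*q - g(a(14), -605) = (-74 + (-70 - 1*(-12)))*(-1/143) - (-605 + 14 - 605*14²) = (-74 + (-70 + 12))*(-1/143) - (-605 + 14 - 605*196) = (-74 - 58)*(-1/143) - (-605 + 14 - 118580) = -132*(-1/143) - 1*(-119171) = 12/13 + 119171 = 1549235/13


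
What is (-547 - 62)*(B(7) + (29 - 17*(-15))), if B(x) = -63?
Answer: -134589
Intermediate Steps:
(-547 - 62)*(B(7) + (29 - 17*(-15))) = (-547 - 62)*(-63 + (29 - 17*(-15))) = -609*(-63 + (29 + 255)) = -609*(-63 + 284) = -609*221 = -134589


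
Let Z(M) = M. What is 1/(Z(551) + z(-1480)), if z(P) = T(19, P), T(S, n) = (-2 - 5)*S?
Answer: 1/418 ≈ 0.0023923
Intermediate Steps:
T(S, n) = -7*S
z(P) = -133 (z(P) = -7*19 = -133)
1/(Z(551) + z(-1480)) = 1/(551 - 133) = 1/418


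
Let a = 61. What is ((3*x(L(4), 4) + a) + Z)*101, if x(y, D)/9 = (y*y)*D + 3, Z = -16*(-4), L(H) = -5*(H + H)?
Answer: 17473606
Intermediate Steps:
L(H) = -10*H
Z = 64
x(y, D) = 27 + 9*D*y**2 (x(y, D) = 9*((y*y)*D + 3) = 9*(y**2*D + 3) = 9*(D*y**2 + 3) = 9*(3 + D*y**2) = 27 + 9*D*y**2)
((3*x(L(4), 4) + a) + Z)*101 = ((3*(27 + 9*4*(-10*4)**2) + 61) + 64)*101 = ((3*(27 + 9*4*(-40)**2) + 61) + 64)*101 = ((3*(27 + 9*4*1600) + 61) + 64)*101 = ((3*(27 + 57600) + 61) + 64)*101 = ((3*57627 + 61) + 64)*101 = ((172881 + 61) + 64)*101 = (172942 + 64)*101 = 173006*101 = 17473606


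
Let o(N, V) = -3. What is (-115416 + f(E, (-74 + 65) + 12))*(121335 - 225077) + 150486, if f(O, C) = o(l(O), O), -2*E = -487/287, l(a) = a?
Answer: 11973948384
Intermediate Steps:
E = 487/574 (E = -(-487)/(2*287) = -½*(-487/287) = 487/574 ≈ 0.84843)
f(O, C) = -3
(-115416 + f(E, (-74 + 65) + 12))*(121335 - 225077) + 150486 = (-115416 - 3)*(121335 - 225077) + 150486 = -115419*(-103742) + 150486 = 11973797898 + 150486 = 11973948384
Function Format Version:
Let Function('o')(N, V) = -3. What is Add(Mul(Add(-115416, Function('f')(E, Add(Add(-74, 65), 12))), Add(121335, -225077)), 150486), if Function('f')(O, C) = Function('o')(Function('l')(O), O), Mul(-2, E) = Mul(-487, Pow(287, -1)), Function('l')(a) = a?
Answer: 11973948384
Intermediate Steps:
E = Rational(487, 574) (E = Mul(Rational(-1, 2), Mul(-487, Pow(287, -1))) = Mul(Rational(-1, 2), Mul(-487, Rational(1, 287))) = Mul(Rational(-1, 2), Rational(-487, 287)) = Rational(487, 574) ≈ 0.84843)
Function('f')(O, C) = -3
Add(Mul(Add(-115416, Function('f')(E, Add(Add(-74, 65), 12))), Add(121335, -225077)), 150486) = Add(Mul(Add(-115416, -3), Add(121335, -225077)), 150486) = Add(Mul(-115419, -103742), 150486) = Add(11973797898, 150486) = 11973948384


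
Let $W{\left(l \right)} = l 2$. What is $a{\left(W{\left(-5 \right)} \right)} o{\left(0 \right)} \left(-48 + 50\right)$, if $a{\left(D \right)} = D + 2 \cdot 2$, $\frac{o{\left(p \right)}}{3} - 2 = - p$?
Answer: $-72$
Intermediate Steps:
$W{\left(l \right)} = 2 l$
$o{\left(p \right)} = 6 - 3 p$ ($o{\left(p \right)} = 6 + 3 \left(- p\right) = 6 - 3 p$)
$a{\left(D \right)} = 4 + D$ ($a{\left(D \right)} = D + 4 = 4 + D$)
$a{\left(W{\left(-5 \right)} \right)} o{\left(0 \right)} \left(-48 + 50\right) = \left(4 + 2 \left(-5\right)\right) \left(6 - 0\right) \left(-48 + 50\right) = \left(4 - 10\right) \left(6 + 0\right) 2 = \left(-6\right) 6 \cdot 2 = \left(-36\right) 2 = -72$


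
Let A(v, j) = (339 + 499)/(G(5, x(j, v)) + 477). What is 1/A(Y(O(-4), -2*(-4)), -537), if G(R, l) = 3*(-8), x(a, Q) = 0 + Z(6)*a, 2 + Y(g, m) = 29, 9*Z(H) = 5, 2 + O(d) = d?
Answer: 453/838 ≈ 0.54057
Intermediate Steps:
O(d) = -2 + d
Z(H) = 5/9 (Z(H) = (⅑)*5 = 5/9)
Y(g, m) = 27 (Y(g, m) = -2 + 29 = 27)
x(a, Q) = 5*a/9 (x(a, Q) = 0 + 5*a/9 = 5*a/9)
G(R, l) = -24
A(v, j) = 838/453 (A(v, j) = (339 + 499)/(-24 + 477) = 838/453)
1/A(Y(O(-4), -2*(-4)), -537) = 1/(838/453) = 453/838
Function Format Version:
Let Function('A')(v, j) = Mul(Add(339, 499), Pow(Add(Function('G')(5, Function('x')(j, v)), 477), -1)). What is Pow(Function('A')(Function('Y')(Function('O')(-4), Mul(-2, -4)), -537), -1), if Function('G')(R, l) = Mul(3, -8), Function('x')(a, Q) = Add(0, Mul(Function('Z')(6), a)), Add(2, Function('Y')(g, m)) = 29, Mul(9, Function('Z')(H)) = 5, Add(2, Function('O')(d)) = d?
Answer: Rational(453, 838) ≈ 0.54057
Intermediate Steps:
Function('O')(d) = Add(-2, d)
Function('Z')(H) = Rational(5, 9) (Function('Z')(H) = Mul(Rational(1, 9), 5) = Rational(5, 9))
Function('Y')(g, m) = 27 (Function('Y')(g, m) = Add(-2, 29) = 27)
Function('x')(a, Q) = Mul(Rational(5, 9), a) (Function('x')(a, Q) = Add(0, Mul(Rational(5, 9), a)) = Mul(Rational(5, 9), a))
Function('G')(R, l) = -24
Function('A')(v, j) = Rational(838, 453) (Function('A')(v, j) = Mul(Add(339, 499), Pow(Add(-24, 477), -1)) = Mul(838, Pow(453, -1)) = Mul(838, Rational(1, 453)) = Rational(838, 453))
Pow(Function('A')(Function('Y')(Function('O')(-4), Mul(-2, -4)), -537), -1) = Pow(Rational(838, 453), -1) = Rational(453, 838)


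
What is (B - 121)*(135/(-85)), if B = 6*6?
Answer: 135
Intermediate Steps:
B = 36
(B - 121)*(135/(-85)) = (36 - 121)*(135/(-85)) = -11475*(-1)/85 = -85*(-27/17) = 135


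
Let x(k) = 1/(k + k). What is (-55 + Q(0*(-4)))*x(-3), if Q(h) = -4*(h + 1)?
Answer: 59/6 ≈ 9.8333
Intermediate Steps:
Q(h) = -4 - 4*h (Q(h) = -4*(1 + h) = -4 - 4*h)
x(k) = 1/(2*k)
(-55 + Q(0*(-4)))*x(-3) = (-55 + (-4 - 0*(-4)))*((1/2)/(-3)) = (-55 + (-4 - 4*0))*((1/2)*(-1/3)) = (-55 + (-4 + 0))*(-1/6) = (-55 - 4)*(-1/6) = -59*(-1/6) = 59/6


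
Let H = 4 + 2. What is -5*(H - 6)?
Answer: 0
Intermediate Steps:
H = 6
-5*(H - 6) = -5*(6 - 6) = -5*0 = 0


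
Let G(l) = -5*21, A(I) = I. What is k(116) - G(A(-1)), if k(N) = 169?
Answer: 274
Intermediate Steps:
G(l) = -105
k(116) - G(A(-1)) = 169 - 1*(-105) = 169 + 105 = 274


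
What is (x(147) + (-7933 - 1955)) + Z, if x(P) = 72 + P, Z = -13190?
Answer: -22859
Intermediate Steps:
(x(147) + (-7933 - 1955)) + Z = ((72 + 147) + (-7933 - 1955)) - 13190 = (219 - 9888) - 13190 = -9669 - 13190 = -22859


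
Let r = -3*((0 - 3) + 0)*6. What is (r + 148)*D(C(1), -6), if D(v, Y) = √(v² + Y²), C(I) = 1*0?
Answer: 1212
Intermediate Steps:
C(I) = 0
r = 54 (r = -3*(-3 + 0)*6 = -3*(-3)*6 = 9*6 = 54)
D(v, Y) = √(Y² + v²)
(r + 148)*D(C(1), -6) = (54 + 148)*√((-6)² + 0²) = 202*√(36 + 0) = 202*√36 = 202*6 = 1212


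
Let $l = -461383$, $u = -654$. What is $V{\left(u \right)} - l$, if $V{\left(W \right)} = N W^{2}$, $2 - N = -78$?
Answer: $34678663$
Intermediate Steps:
$N = 80$ ($N = 2 - -78 = 2 + 78 = 80$)
$V{\left(W \right)} = 80 W^{2}$
$V{\left(u \right)} - l = 80 \left(-654\right)^{2} - -461383 = 80 \cdot 427716 + 461383 = 34217280 + 461383 = 34678663$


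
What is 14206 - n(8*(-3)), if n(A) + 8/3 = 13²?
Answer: 42119/3 ≈ 14040.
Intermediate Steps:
n(A) = 499/3 (n(A) = -8/3 + 13² = -8/3 + 169 = 499/3)
14206 - n(8*(-3)) = 14206 - 1*499/3 = 14206 - 499/3 = 42119/3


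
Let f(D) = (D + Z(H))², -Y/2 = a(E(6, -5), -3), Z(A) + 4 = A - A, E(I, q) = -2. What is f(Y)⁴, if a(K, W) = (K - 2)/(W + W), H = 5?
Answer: 4294967296/6561 ≈ 6.5462e+5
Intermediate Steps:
Z(A) = -4 (Z(A) = -4 + (A - A) = -4 + 0 = -4)
a(K, W) = (-2 + K)/(2*W) (a(K, W) = (-2 + K)/((2*W)) = (-2 + K)*(1/(2*W)) = (-2 + K)/(2*W))
Y = -4/3 (Y = -(-2 - 2)/(-3) = -(-1)*(-4)/3 = -2*⅔ = -4/3 ≈ -1.3333)
f(D) = (-4 + D)² (f(D) = (D - 4)² = (-4 + D)²)
f(Y)⁴ = ((-4 - 4/3)²)⁴ = ((-16/3)²)⁴ = (256/9)⁴ = 4294967296/6561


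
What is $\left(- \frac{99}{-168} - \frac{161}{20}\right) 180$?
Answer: $- \frac{18801}{14} \approx -1342.9$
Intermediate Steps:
$\left(- \frac{99}{-168} - \frac{161}{20}\right) 180 = \left(\left(-99\right) \left(- \frac{1}{168}\right) - \frac{161}{20}\right) 180 = \left(\frac{33}{56} - \frac{161}{20}\right) 180 = \left(- \frac{2089}{280}\right) 180 = - \frac{18801}{14}$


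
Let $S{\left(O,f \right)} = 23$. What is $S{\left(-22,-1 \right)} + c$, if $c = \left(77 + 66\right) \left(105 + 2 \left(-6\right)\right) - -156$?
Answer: $13478$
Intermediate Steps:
$c = 13455$ ($c = 143 \left(105 - 12\right) + 156 = 143 \cdot 93 + 156 = 13299 + 156 = 13455$)
$S{\left(-22,-1 \right)} + c = 23 + 13455 = 13478$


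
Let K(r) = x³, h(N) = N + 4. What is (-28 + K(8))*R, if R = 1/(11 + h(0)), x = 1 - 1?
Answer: -28/15 ≈ -1.8667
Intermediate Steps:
x = 0
h(N) = 4 + N
R = 1/15 (R = 1/(11 + (4 + 0)) = 1/(11 + 4) = 1/15 ≈ 0.066667)
K(r) = 0 (K(r) = 0³ = 0)
(-28 + K(8))*R = (-28 + 0)*(1/15) = -28*1/15 = -28/15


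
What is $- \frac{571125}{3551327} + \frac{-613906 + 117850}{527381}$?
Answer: $- \frac{2062857539937}{1872902384587} \approx -1.1014$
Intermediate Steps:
$- \frac{571125}{3551327} + \frac{-613906 + 117850}{527381} = \left(-571125\right) \frac{1}{3551327} - \frac{496056}{527381} = - \frac{571125}{3551327} - \frac{496056}{527381} = - \frac{2062857539937}{1872902384587}$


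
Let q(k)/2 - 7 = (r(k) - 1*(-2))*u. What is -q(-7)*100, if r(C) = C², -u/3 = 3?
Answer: 90400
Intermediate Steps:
u = -9 (u = -3*3 = -9)
q(k) = -22 - 18*k² (q(k) = 14 + 2*((k² - 1*(-2))*(-9)) = 14 + 2*((k² + 2)*(-9)) = 14 + 2*((2 + k²)*(-9)) = 14 + 2*(-18 - 9*k²) = 14 + (-36 - 18*k²) = -22 - 18*k²)
-q(-7)*100 = -(-22 - 18*(-7)²)*100 = -(-22 - 18*49)*100 = -(-22 - 882)*100 = -1*(-904)*100 = 904*100 = 90400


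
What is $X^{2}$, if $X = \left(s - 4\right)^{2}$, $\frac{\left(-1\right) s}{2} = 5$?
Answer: $38416$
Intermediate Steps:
$s = -10$ ($s = \left(-2\right) 5 = -10$)
$X = 196$ ($X = \left(-10 - 4\right)^{2} = \left(-14\right)^{2} = 196$)
$X^{2} = 196^{2} = 38416$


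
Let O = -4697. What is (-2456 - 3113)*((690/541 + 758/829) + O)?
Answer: 11725923478905/448489 ≈ 2.6145e+7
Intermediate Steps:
(-2456 - 3113)*((690/541 + 758/829) + O) = (-2456 - 3113)*((690/541 + 758/829) - 4697) = -5569*((690*(1/541) + 758*(1/829)) - 4697) = -5569*((690/541 + 758/829) - 4697) = -5569*(982088/448489 - 4697) = -5569*(-2105570745/448489) = 11725923478905/448489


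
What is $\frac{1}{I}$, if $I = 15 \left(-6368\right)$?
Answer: $- \frac{1}{95520} \approx -1.0469 \cdot 10^{-5}$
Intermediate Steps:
$I = -95520$
$\frac{1}{I} = \frac{1}{-95520} = - \frac{1}{95520}$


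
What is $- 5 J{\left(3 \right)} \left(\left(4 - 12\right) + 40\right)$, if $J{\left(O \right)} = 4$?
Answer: $-640$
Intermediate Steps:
$- 5 J{\left(3 \right)} \left(\left(4 - 12\right) + 40\right) = \left(-5\right) 4 \left(\left(4 - 12\right) + 40\right) = - 20 \left(\left(4 - 12\right) + 40\right) = - 20 \left(-8 + 40\right) = \left(-20\right) 32 = -640$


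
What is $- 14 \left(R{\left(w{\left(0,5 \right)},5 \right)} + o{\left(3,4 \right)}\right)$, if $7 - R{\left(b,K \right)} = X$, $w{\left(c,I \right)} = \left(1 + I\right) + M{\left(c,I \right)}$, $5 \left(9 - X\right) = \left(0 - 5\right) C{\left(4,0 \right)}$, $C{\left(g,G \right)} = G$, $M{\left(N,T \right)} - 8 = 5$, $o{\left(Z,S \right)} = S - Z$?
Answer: $14$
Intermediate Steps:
$M{\left(N,T \right)} = 13$ ($M{\left(N,T \right)} = 8 + 5 = 13$)
$X = 9$ ($X = 9 - \frac{\left(0 - 5\right) 0}{5} = 9 - \frac{\left(-5\right) 0}{5} = 9 - 0 = 9 + 0 = 9$)
$w{\left(c,I \right)} = 14 + I$ ($w{\left(c,I \right)} = \left(1 + I\right) + 13 = 14 + I$)
$R{\left(b,K \right)} = -2$ ($R{\left(b,K \right)} = 7 - 9 = -2$)
$- 14 \left(R{\left(w{\left(0,5 \right)},5 \right)} + o{\left(3,4 \right)}\right) = - 14 \left(-2 + \left(4 - 3\right)\right) = - 14 \left(-2 + 1\right) = \left(-14\right) \left(-1\right) = 14$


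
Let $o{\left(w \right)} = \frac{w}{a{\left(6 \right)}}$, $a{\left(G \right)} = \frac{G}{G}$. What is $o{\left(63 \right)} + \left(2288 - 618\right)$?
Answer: $1733$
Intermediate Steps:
$a{\left(G \right)} = 1$
$o{\left(w \right)} = w$ ($o{\left(w \right)} = \frac{w}{1} = w 1 = w$)
$o{\left(63 \right)} + \left(2288 - 618\right) = 63 + \left(2288 - 618\right) = 63 + 1670 = 1733$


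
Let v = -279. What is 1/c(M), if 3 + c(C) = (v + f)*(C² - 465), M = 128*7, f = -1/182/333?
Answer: -60606/13567013417143 ≈ -4.4672e-9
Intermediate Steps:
f = -1/60606 (f = -1*1/182*(1/333) = -1/182*1/333 = -1/60606 ≈ -1.6500e-5)
M = 896
c(C) = 2620846019/20202 - 16909075*C²/60606 (c(C) = -3 + (-279 - 1/60606)*(C² - 465) = -3 - 16909075*(-465 + C²)/60606 = -3 + (2620906625/20202 - 16909075*C²/60606) = 2620846019/20202 - 16909075*C²/60606)
1/c(M) = 1/(2620846019/20202 - 16909075/60606*896²) = 1/(2620846019/20202 - 16909075/60606*802816) = 1/(2620846019/20202 - 969633996800/4329) = 1/(-13567013417143/60606) = -60606/13567013417143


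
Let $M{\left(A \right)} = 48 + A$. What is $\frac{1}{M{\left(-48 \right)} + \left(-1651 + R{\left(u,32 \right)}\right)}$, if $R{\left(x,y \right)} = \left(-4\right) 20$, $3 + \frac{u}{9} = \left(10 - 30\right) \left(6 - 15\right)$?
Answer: $- \frac{1}{1731} \approx -0.0005777$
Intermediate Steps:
$u = 1593$ ($u = -27 + 9 \left(10 - 30\right) \left(6 - 15\right) = -27 + 9 \left(\left(-20\right) \left(-9\right)\right) = -27 + 9 \cdot 180 = -27 + 1620 = 1593$)
$R{\left(x,y \right)} = -80$
$\frac{1}{M{\left(-48 \right)} + \left(-1651 + R{\left(u,32 \right)}\right)} = \frac{1}{\left(48 - 48\right) - 1731} = \frac{1}{0 - 1731} = \frac{1}{-1731} = - \frac{1}{1731}$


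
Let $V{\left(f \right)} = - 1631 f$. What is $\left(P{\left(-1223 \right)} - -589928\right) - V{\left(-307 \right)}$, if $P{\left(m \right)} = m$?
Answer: $87988$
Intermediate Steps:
$\left(P{\left(-1223 \right)} - -589928\right) - V{\left(-307 \right)} = \left(-1223 - -589928\right) - \left(-1631\right) \left(-307\right) = \left(-1223 + 589928\right) - 500717 = 588705 - 500717 = 87988$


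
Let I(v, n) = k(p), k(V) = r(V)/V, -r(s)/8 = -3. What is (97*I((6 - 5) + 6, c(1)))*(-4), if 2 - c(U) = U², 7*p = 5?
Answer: -65184/5 ≈ -13037.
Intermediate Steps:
p = 5/7 (p = (⅐)*5 = 5/7 ≈ 0.71429)
r(s) = 24 (r(s) = -8*(-3) = 24)
k(V) = 24/V
c(U) = 2 - U²
I(v, n) = 168/5 (I(v, n) = 24/(5/7) = 24*(7/5) = 168/5)
(97*I((6 - 5) + 6, c(1)))*(-4) = (97*(168/5))*(-4) = (16296/5)*(-4) = -65184/5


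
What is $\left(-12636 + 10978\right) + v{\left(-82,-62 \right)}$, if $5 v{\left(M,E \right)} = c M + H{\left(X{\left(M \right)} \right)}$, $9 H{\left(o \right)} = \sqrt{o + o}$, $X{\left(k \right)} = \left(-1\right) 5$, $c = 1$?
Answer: $- \frac{8372}{5} + \frac{i \sqrt{10}}{45} \approx -1674.4 + 0.070273 i$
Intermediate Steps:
$X{\left(k \right)} = -5$
$H{\left(o \right)} = \frac{\sqrt{2} \sqrt{o}}{9}$ ($H{\left(o \right)} = \frac{\sqrt{o + o}}{9} = \frac{\sqrt{2 o}}{9} = \frac{\sqrt{2} \sqrt{o}}{9}$)
$v{\left(M,E \right)} = \frac{M}{5} + \frac{i \sqrt{10}}{45}$ ($v{\left(M,E \right)} = \frac{1 M + \frac{\sqrt{2} \sqrt{-5}}{9}}{5} = \frac{M + \frac{\sqrt{2} i \sqrt{5}}{9}}{5} = \frac{M + \frac{i \sqrt{10}}{9}}{5} = \frac{M}{5} + \frac{i \sqrt{10}}{45}$)
$\left(-12636 + 10978\right) + v{\left(-82,-62 \right)} = \left(-12636 + 10978\right) + \left(\frac{1}{5} \left(-82\right) + \frac{i \sqrt{10}}{45}\right) = -1658 - \left(\frac{82}{5} - \frac{i \sqrt{10}}{45}\right) = - \frac{8372}{5} + \frac{i \sqrt{10}}{45}$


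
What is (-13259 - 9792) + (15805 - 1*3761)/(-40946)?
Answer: -471929145/20473 ≈ -23051.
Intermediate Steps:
(-13259 - 9792) + (15805 - 1*3761)/(-40946) = -23051 + (15805 - 3761)*(-1/40946) = -23051 + 12044*(-1/40946) = -23051 - 6022/20473 = -471929145/20473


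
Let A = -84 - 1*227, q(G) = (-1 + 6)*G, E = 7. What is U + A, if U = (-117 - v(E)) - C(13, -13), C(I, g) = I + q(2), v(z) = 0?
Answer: -451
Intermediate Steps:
q(G) = 5*G
C(I, g) = 10 + I (C(I, g) = I + 5*2 = I + 10 = 10 + I)
A = -311 (A = -84 - 227 = -311)
U = -140 (U = (-117 - 1*0) - (10 + 13) = (-117 + 0) - 1*23 = -117 - 23 = -140)
U + A = -140 - 311 = -451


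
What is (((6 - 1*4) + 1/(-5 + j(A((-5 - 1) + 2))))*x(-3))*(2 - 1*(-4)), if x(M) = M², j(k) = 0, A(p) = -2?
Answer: 486/5 ≈ 97.200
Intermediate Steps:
(((6 - 1*4) + 1/(-5 + j(A((-5 - 1) + 2))))*x(-3))*(2 - 1*(-4)) = (((6 - 1*4) + 1/(-5 + 0))*(-3)²)*(2 - 1*(-4)) = (((6 - 4) + 1/(-5))*9)*(2 + 4) = ((2 - ⅕)*9)*6 = ((9/5)*9)*6 = (81/5)*6 = 486/5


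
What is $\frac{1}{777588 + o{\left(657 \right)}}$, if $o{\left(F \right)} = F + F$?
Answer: $\frac{1}{778902} \approx 1.2839 \cdot 10^{-6}$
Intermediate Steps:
$o{\left(F \right)} = 2 F$
$\frac{1}{777588 + o{\left(657 \right)}} = \frac{1}{777588 + 2 \cdot 657} = \frac{1}{777588 + 1314} = \frac{1}{778902}$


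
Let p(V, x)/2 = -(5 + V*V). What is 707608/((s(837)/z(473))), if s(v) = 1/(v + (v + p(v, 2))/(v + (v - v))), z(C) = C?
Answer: -234202656565328/837 ≈ -2.7981e+11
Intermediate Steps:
p(V, x) = -10 - 2*V² (p(V, x) = 2*(-(5 + V*V)) = 2*(-(5 + V²)) = 2*(-5 - V²) = -10 - 2*V²)
s(v) = 1/(v + (-10 + v - 2*v²)/v) (s(v) = 1/(v + (v + (-10 - 2*v²))/(v + (v - v))) = 1/(v + (-10 + v - 2*v²)/(v + 0)) = 1/(v + (-10 + v - 2*v²)/v))
707608/((s(837)/z(473))) = 707608/(((837/(-10 + 837 - 1*837²))/473)) = 707608/(((837/(-10 + 837 - 1*700569))*(1/473))) = 707608/(((837/(-10 + 837 - 700569))*(1/473))) = 707608/(((837/(-699742))*(1/473))) = 707608/(((837*(-1/699742))*(1/473))) = 707608/((-837/699742*1/473)) = 707608/(-837/330977966) = 707608*(-330977966/837) = -234202656565328/837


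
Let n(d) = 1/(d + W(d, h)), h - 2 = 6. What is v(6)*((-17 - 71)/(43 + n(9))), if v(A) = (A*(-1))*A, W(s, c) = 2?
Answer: 5808/79 ≈ 73.519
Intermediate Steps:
h = 8 (h = 2 + 6 = 8)
v(A) = -A**2 (v(A) = (-A)*A = -A**2)
n(d) = 1/(2 + d) (n(d) = 1/(d + 2) = 1/(2 + d))
v(6)*((-17 - 71)/(43 + n(9))) = (-1*6**2)*((-17 - 71)/(43 + 1/(2 + 9))) = (-1*36)*(-88/(43 + 1/11)) = -(-3168)/(43 + 1/11) = -(-3168)/474/11 = -(-3168)*11/474 = -36*(-484/237) = 5808/79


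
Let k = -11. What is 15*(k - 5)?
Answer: -240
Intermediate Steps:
15*(k - 5) = 15*(-11 - 5) = 15*(-16) = -240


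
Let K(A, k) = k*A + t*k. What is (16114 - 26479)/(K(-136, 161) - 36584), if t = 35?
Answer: 691/3523 ≈ 0.19614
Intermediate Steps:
K(A, k) = 35*k + A*k (K(A, k) = k*A + 35*k = A*k + 35*k = 35*k + A*k)
(16114 - 26479)/(K(-136, 161) - 36584) = (16114 - 26479)/(161*(35 - 136) - 36584) = -10365/(161*(-101) - 36584) = -10365/(-16261 - 36584) = -10365/(-52845) = -10365*(-1/52845) = 691/3523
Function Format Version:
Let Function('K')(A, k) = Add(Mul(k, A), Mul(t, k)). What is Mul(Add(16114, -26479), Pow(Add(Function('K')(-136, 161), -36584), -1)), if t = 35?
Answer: Rational(691, 3523) ≈ 0.19614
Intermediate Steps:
Function('K')(A, k) = Add(Mul(35, k), Mul(A, k)) (Function('K')(A, k) = Add(Mul(k, A), Mul(35, k)) = Add(Mul(A, k), Mul(35, k)) = Add(Mul(35, k), Mul(A, k)))
Mul(Add(16114, -26479), Pow(Add(Function('K')(-136, 161), -36584), -1)) = Mul(Add(16114, -26479), Pow(Add(Mul(161, Add(35, -136)), -36584), -1)) = Mul(-10365, Pow(Add(Mul(161, -101), -36584), -1)) = Mul(-10365, Pow(Add(-16261, -36584), -1)) = Mul(-10365, Pow(-52845, -1)) = Mul(-10365, Rational(-1, 52845)) = Rational(691, 3523)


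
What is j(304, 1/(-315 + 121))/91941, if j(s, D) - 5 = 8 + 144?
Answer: 157/91941 ≈ 0.0017076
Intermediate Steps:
j(s, D) = 157 (j(s, D) = 5 + (8 + 144) = 5 + 152 = 157)
j(304, 1/(-315 + 121))/91941 = 157/91941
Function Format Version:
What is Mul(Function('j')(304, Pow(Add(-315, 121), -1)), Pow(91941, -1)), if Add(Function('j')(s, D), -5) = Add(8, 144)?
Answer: Rational(157, 91941) ≈ 0.0017076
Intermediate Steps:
Function('j')(s, D) = 157 (Function('j')(s, D) = Add(5, Add(8, 144)) = Add(5, 152) = 157)
Mul(Function('j')(304, Pow(Add(-315, 121), -1)), Pow(91941, -1)) = Mul(157, Pow(91941, -1)) = Mul(157, Rational(1, 91941)) = Rational(157, 91941)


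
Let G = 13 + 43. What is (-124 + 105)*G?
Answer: -1064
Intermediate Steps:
G = 56
(-124 + 105)*G = (-124 + 105)*56 = -19*56 = -1064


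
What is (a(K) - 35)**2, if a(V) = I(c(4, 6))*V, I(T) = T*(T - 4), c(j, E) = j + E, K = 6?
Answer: 105625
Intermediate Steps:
c(j, E) = E + j
I(T) = T*(-4 + T)
a(V) = 60*V (a(V) = ((6 + 4)*(-4 + (6 + 4)))*V = (10*(-4 + 10))*V = (10*6)*V = 60*V)
(a(K) - 35)**2 = (60*6 - 35)**2 = (360 - 35)**2 = 325**2 = 105625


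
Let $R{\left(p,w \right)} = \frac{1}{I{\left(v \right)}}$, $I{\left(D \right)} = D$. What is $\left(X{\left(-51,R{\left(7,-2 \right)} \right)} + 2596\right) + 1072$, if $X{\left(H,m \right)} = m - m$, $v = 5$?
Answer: $3668$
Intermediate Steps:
$R{\left(p,w \right)} = \frac{1}{5}$
$X{\left(H,m \right)} = 0$
$\left(X{\left(-51,R{\left(7,-2 \right)} \right)} + 2596\right) + 1072 = \left(0 + 2596\right) + 1072 = 2596 + 1072 = 3668$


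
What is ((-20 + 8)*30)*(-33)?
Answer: 11880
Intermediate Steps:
((-20 + 8)*30)*(-33) = -12*30*(-33) = -360*(-33) = 11880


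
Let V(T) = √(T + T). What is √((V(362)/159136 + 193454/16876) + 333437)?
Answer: √(2348576289925344876664 + 88519206053*√181)/83924348 ≈ 577.45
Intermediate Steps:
V(T) = √2*√T (V(T) = √(2*T) = √2*√T)
√((V(362)/159136 + 193454/16876) + 333437) = √(((√2*√362)/159136 + 193454/16876) + 333437) = √(((2*√181)*(1/159136) + 193454*(1/16876)) + 333437) = √((√181/79568 + 96727/8438) + 333437) = √((96727/8438 + √181/79568) + 333437) = √(2813638133/8438 + √181/79568)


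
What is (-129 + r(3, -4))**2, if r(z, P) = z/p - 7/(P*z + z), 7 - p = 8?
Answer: 1394761/81 ≈ 17219.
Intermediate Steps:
p = -1 (p = 7 - 1*8 = 7 - 8 = -1)
r(z, P) = -z - 7/(z + P*z) (r(z, P) = z/(-1) - 7/(P*z + z) = z*(-1) - 7/(z + P*z) = -z - 7/(z + P*z))
(-129 + r(3, -4))**2 = (-129 + (-7 - 1*3**2 - 1*(-4)*3**2)/(3*(1 - 4)))**2 = (-129 + (1/3)*(-7 - 1*9 - 1*(-4)*9)/(-3))**2 = (-129 + (1/3)*(-1/3)*(-7 - 9 + 36))**2 = (-129 + (1/3)*(-1/3)*20)**2 = (-129 - 20/9)**2 = (-1181/9)**2 = 1394761/81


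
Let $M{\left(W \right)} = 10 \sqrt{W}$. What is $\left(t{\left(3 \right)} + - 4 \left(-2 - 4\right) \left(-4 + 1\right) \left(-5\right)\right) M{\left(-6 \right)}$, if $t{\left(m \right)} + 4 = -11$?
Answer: $3450 i \sqrt{6} \approx 8450.7 i$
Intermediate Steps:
$t{\left(m \right)} = -15$ ($t{\left(m \right)} = -4 - 11 = -15$)
$\left(t{\left(3 \right)} + - 4 \left(-2 - 4\right) \left(-4 + 1\right) \left(-5\right)\right) M{\left(-6 \right)} = \left(-15 + - 4 \left(-2 - 4\right) \left(-4 + 1\right) \left(-5\right)\right) 10 \sqrt{-6} = \left(-15 + - 4 \left(\left(-6\right) \left(-3\right)\right) \left(-5\right)\right) 10 i \sqrt{6} = \left(-15 + \left(-4\right) 18 \left(-5\right)\right) 10 i \sqrt{6} = \left(-15 - -360\right) 10 i \sqrt{6} = \left(-15 + 360\right) 10 i \sqrt{6} = 345 \cdot 10 i \sqrt{6} = 3450 i \sqrt{6}$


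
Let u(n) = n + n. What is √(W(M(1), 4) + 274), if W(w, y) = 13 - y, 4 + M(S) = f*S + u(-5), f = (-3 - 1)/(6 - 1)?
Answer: √283 ≈ 16.823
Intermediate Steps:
u(n) = 2*n
f = -⅘ (f = -4/5 = -4*⅕ = -⅘ ≈ -0.80000)
M(S) = -14 - 4*S/5 (M(S) = -4 + (-4*S/5 + 2*(-5)) = -4 + (-4*S/5 - 10) = -4 + (-10 - 4*S/5) = -14 - 4*S/5)
√(W(M(1), 4) + 274) = √((13 - 1*4) + 274) = √((13 - 4) + 274) = √(9 + 274) = √283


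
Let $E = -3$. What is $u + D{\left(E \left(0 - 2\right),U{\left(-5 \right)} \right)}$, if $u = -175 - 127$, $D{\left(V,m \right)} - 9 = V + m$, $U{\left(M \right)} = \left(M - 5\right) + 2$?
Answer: $-295$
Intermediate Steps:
$U{\left(M \right)} = -3 + M$ ($U{\left(M \right)} = \left(-5 + M\right) + 2 = -3 + M$)
$D{\left(V,m \right)} = 9 + V + m$ ($D{\left(V,m \right)} = 9 + \left(V + m\right) = 9 + V + m$)
$u = -302$ ($u = -175 - 127 = -302$)
$u + D{\left(E \left(0 - 2\right),U{\left(-5 \right)} \right)} = -302 - \left(-1 + 3 \left(0 - 2\right)\right) = -302 - -7 = -302 + \left(9 + 6 - 8\right) = -302 + 7 = -295$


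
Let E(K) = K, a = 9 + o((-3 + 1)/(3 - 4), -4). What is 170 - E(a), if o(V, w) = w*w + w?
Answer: 149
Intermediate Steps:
o(V, w) = w + w² (o(V, w) = w² + w = w + w²)
a = 21 (a = 9 - 4*(1 - 4) = 9 - 4*(-3) = 9 + 12 = 21)
170 - E(a) = 170 - 1*21 = 170 - 21 = 149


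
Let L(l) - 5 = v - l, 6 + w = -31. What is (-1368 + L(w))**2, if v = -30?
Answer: 1838736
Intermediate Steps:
w = -37 (w = -6 - 31 = -37)
L(l) = -25 - l (L(l) = 5 + (-30 - l) = -25 - l)
(-1368 + L(w))**2 = (-1368 + (-25 - 1*(-37)))**2 = (-1368 + (-25 + 37))**2 = (-1368 + 12)**2 = (-1356)**2 = 1838736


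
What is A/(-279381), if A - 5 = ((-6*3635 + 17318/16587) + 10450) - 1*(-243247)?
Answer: -167235214/201482289 ≈ -0.83002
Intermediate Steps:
A = 3846409922/16587 (A = 5 + (((-6*3635 + 17318/16587) + 10450) - 1*(-243247)) = 5 + (((-21810 + 17318*(1/16587)) + 10450) + 243247) = 5 + (((-21810 + 17318/16587) + 10450) + 243247) = 5 + ((-361745152/16587 + 10450) + 243247) = 5 + (-188411002/16587 + 243247) = 5 + 3846326987/16587 = 3846409922/16587 ≈ 2.3189e+5)
A/(-279381) = (3846409922/16587)/(-279381) = (3846409922/16587)*(-1/279381) = -167235214/201482289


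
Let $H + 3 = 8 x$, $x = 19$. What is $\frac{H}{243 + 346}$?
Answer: $\frac{149}{589} \approx 0.25297$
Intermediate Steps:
$H = 149$ ($H = -3 + 8 \cdot 19 = -3 + 152 = 149$)
$\frac{H}{243 + 346} = \frac{1}{243 + 346} \cdot 149 = \frac{1}{589} \cdot 149 = \frac{149}{589}$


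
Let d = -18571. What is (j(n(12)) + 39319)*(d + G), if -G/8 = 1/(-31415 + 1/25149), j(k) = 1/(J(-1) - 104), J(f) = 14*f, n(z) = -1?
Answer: -34036700278749822051/46613294206 ≈ -7.3019e+8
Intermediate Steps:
j(k) = -1/118 (j(k) = 1/(14*(-1) - 104) = 1/(-14 - 104) = 1/(-118) = -1/118)
G = 100596/395027917 (G = -8/(-31415 + 1/25149) = -8/(-790055834/25149) = -8*(-25149/790055834) = 100596/395027917 ≈ 0.00025466)
(j(n(12)) + 39319)*(d + G) = (-1/118 + 39319)*(-18571 + 100596/395027917) = (4639641/118)*(-7336063346011/395027917) = -34036700278749822051/46613294206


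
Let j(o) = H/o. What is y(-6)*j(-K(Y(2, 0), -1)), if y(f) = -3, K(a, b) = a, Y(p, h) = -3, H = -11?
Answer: 11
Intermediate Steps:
j(o) = -11/o
y(-6)*j(-K(Y(2, 0), -1)) = -(-33)/((-1*(-3))) = -(-33)/3 = -3*(-11/3) = 11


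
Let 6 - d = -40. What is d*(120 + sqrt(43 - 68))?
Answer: 5520 + 230*I ≈ 5520.0 + 230.0*I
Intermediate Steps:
d = 46 (d = 6 - 1*(-40) = 6 + 40 = 46)
d*(120 + sqrt(43 - 68)) = 46*(120 + sqrt(43 - 68)) = 46*(120 + sqrt(-25)) = 46*(120 + 5*I) = 5520 + 230*I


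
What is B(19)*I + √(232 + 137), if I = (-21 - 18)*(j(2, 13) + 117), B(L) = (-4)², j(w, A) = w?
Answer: -74256 + 3*√41 ≈ -74237.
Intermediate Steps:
B(L) = 16
I = -4641 (I = (-21 - 18)*(2 + 117) = -39*119 = -4641)
B(19)*I + √(232 + 137) = 16*(-4641) + √(232 + 137) = -74256 + √369 = -74256 + 3*√41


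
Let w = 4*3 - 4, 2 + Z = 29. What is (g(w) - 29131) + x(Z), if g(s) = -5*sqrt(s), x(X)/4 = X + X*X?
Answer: -26107 - 10*sqrt(2) ≈ -26121.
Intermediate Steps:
Z = 27 (Z = -2 + 29 = 27)
x(X) = 4*X + 4*X**2 (x(X) = 4*(X + X*X) = 4*(X + X**2) = 4*X + 4*X**2)
w = 8 (w = 12 - 4 = 8)
(g(w) - 29131) + x(Z) = (-10*sqrt(2) - 29131) + 4*27*(1 + 27) = (-10*sqrt(2) - 29131) + 4*27*28 = (-10*sqrt(2) - 29131) + 3024 = (-29131 - 10*sqrt(2)) + 3024 = -26107 - 10*sqrt(2)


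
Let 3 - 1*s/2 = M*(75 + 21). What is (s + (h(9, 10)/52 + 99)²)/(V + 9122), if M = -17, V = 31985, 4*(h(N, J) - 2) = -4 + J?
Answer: 141520129/444613312 ≈ 0.31830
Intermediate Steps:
h(N, J) = 1 + J/4 (h(N, J) = 2 + (-4 + J)/4 = 2 + (-1 + J/4) = 1 + J/4)
s = 3270 (s = 6 - (-34)*(75 + 21) = 6 - (-34)*96 = 6 - 2*(-1632) = 6 + 3264 = 3270)
(s + (h(9, 10)/52 + 99)²)/(V + 9122) = (3270 + ((1 + (¼)*10)/52 + 99)²)/(31985 + 9122) = (3270 + ((1 + 5/2)*(1/52) + 99)²)/41107 = (3270 + ((7/2)*(1/52) + 99)²)*(1/41107) = (3270 + (7/104 + 99)²)*(1/41107) = (3270 + (10303/104)²)*(1/41107) = (3270 + 106151809/10816)*(1/41107) = (141520129/10816)*(1/41107) = 141520129/444613312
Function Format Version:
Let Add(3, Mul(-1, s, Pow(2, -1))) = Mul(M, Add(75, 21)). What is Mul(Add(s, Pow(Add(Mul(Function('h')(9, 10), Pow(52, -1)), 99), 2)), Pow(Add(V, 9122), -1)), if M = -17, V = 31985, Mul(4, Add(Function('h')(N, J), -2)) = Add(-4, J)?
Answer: Rational(141520129, 444613312) ≈ 0.31830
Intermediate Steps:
Function('h')(N, J) = Add(1, Mul(Rational(1, 4), J)) (Function('h')(N, J) = Add(2, Mul(Rational(1, 4), Add(-4, J))) = Add(2, Add(-1, Mul(Rational(1, 4), J))) = Add(1, Mul(Rational(1, 4), J)))
s = 3270 (s = Add(6, Mul(-2, Mul(-17, Add(75, 21)))) = Add(6, Mul(-2, Mul(-17, 96))) = Add(6, Mul(-2, -1632)) = Add(6, 3264) = 3270)
Mul(Add(s, Pow(Add(Mul(Function('h')(9, 10), Pow(52, -1)), 99), 2)), Pow(Add(V, 9122), -1)) = Mul(Add(3270, Pow(Add(Mul(Add(1, Mul(Rational(1, 4), 10)), Pow(52, -1)), 99), 2)), Pow(Add(31985, 9122), -1)) = Mul(Add(3270, Pow(Add(Mul(Add(1, Rational(5, 2)), Rational(1, 52)), 99), 2)), Pow(41107, -1)) = Mul(Add(3270, Pow(Add(Mul(Rational(7, 2), Rational(1, 52)), 99), 2)), Rational(1, 41107)) = Mul(Add(3270, Pow(Add(Rational(7, 104), 99), 2)), Rational(1, 41107)) = Mul(Add(3270, Pow(Rational(10303, 104), 2)), Rational(1, 41107)) = Mul(Add(3270, Rational(106151809, 10816)), Rational(1, 41107)) = Mul(Rational(141520129, 10816), Rational(1, 41107)) = Rational(141520129, 444613312)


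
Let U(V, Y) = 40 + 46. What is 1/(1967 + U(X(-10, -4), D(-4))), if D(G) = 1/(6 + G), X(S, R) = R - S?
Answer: 1/2053 ≈ 0.00048709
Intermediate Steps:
U(V, Y) = 86
1/(1967 + U(X(-10, -4), D(-4))) = 1/(1967 + 86) = 1/2053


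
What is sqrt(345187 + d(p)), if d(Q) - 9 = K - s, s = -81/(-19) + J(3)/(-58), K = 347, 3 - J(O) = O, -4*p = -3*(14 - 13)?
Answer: 2*sqrt(31184871)/19 ≈ 587.83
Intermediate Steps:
p = 3/4 (p = -(-3)*(14 - 13)/4 = -(-3)/4 = -1/4*(-3) = 3/4 ≈ 0.75000)
J(O) = 3 - O
s = 81/19 (s = -81/(-19) + (3 - 1*3)/(-58) = -81*(-1/19) + (3 - 3)*(-1/58) = 81/19 + 0*(-1/58) = 81/19 + 0 = 81/19 ≈ 4.2632)
d(Q) = 6683/19 (d(Q) = 9 + (347 - 1*81/19) = 9 + (347 - 81/19) = 9 + 6512/19 = 6683/19)
sqrt(345187 + d(p)) = sqrt(345187 + 6683/19) = sqrt(6565236/19) = 2*sqrt(31184871)/19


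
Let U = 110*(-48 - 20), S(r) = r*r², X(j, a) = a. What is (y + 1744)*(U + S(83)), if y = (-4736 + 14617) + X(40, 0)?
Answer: 6560068875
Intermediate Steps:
S(r) = r³
U = -7480 (U = 110*(-68) = -7480)
y = 9881 (y = (-4736 + 14617) + 0 = 9881 + 0 = 9881)
(y + 1744)*(U + S(83)) = (9881 + 1744)*(-7480 + 83³) = 11625*(-7480 + 571787) = 11625*564307 = 6560068875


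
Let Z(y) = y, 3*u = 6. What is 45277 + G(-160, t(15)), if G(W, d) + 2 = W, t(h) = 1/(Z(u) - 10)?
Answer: 45115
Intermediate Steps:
u = 2 (u = (⅓)*6 = 2)
t(h) = -⅛ (t(h) = 1/(2 - 10) = 1/(-8) = -⅛)
G(W, d) = -2 + W
45277 + G(-160, t(15)) = 45277 + (-2 - 160) = 45277 - 162 = 45115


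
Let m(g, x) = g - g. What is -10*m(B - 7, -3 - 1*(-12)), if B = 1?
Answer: 0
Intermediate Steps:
m(g, x) = 0
-10*m(B - 7, -3 - 1*(-12)) = -10*0 = 0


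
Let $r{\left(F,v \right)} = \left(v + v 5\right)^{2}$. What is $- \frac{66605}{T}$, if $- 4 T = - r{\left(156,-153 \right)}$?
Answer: $- \frac{66605}{210681} \approx -0.31614$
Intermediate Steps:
$r{\left(F,v \right)} = 36 v^{2}$ ($r{\left(F,v \right)} = \left(v + 5 v\right)^{2} = \left(6 v\right)^{2} = 36 v^{2}$)
$T = 210681$ ($T = - \frac{\left(-1\right) 36 \left(-153\right)^{2}}{4} = - \frac{\left(-1\right) 36 \cdot 23409}{4} = - \frac{\left(-1\right) 842724}{4} = \left(- \frac{1}{4}\right) \left(-842724\right) = 210681$)
$- \frac{66605}{T} = - \frac{66605}{210681}$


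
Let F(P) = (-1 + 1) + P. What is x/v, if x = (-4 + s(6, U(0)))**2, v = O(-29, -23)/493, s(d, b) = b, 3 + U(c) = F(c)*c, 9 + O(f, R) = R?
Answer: -24157/32 ≈ -754.91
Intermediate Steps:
F(P) = P (F(P) = 0 + P = P)
O(f, R) = -9 + R
U(c) = -3 + c**2 (U(c) = -3 + c*c = -3 + c**2)
v = -32/493 (v = (-9 - 23)/493 = -32*1/493 = -32/493 ≈ -0.064909)
x = 49 (x = (-4 + (-3 + 0**2))**2 = (-4 + (-3 + 0))**2 = (-4 - 3)**2 = (-7)**2 = 49)
x/v = 49/(-32/493) = 49*(-493/32) = -24157/32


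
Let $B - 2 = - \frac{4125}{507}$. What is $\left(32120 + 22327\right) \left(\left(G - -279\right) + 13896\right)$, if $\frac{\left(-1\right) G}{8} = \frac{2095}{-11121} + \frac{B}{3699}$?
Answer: $\frac{596232942534573283}{772453539} \approx 7.7187 \cdot 10^{8}$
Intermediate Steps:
$B = - \frac{1037}{169}$ ($B = 2 - \frac{4125}{507} = 2 - \frac{1375}{169} = - \frac{1037}{169} \approx -6.1361$)
$G = \frac{3523151792}{2317360617}$ ($G = - 8 \left(\frac{2095}{-11121} - \frac{1037}{169 \cdot 3699}\right) = - 8 \left(2095 \left(- \frac{1}{11121}\right) - \frac{1037}{625131}\right) = - 8 \left(- \frac{2095}{11121} - \frac{1037}{625131}\right) = \left(-8\right) \left(- \frac{440393974}{2317360617}\right) = \frac{3523151792}{2317360617} \approx 1.5203$)
$\left(32120 + 22327\right) \left(\left(G - -279\right) + 13896\right) = \left(32120 + 22327\right) \left(\left(\frac{3523151792}{2317360617} - -279\right) + 13896\right) = 54447 \left(\left(\frac{3523151792}{2317360617} + 279\right) + 13896\right) = 54447 \left(\frac{650066763935}{2317360617} + 13896\right) = 54447 \cdot \frac{32852109897767}{2317360617} = \frac{596232942534573283}{772453539}$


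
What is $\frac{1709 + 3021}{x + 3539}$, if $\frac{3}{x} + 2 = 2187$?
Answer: $\frac{5167525}{3866359} \approx 1.3365$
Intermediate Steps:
$x = \frac{3}{2185}$ ($x = \frac{3}{-2 + 2187} = \frac{3}{2185} \approx 0.001373$)
$\frac{1709 + 3021}{x + 3539} = \frac{1709 + 3021}{\frac{3}{2185} + 3539} = \frac{4730}{\frac{7732718}{2185}} = 4730 \cdot \frac{2185}{7732718} = \frac{5167525}{3866359}$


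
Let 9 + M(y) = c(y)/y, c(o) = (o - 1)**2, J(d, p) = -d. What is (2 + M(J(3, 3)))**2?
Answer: 1369/9 ≈ 152.11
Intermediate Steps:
c(o) = (-1 + o)**2
M(y) = -9 + (-1 + y)**2/y
(2 + M(J(3, 3)))**2 = (2 + (-9 + (-1 - 1*3)**2/((-1*3))))**2 = (2 + (-9 + (-1 - 3)**2/(-3)))**2 = (2 + (-9 - 1/3*(-4)**2))**2 = (2 + (-9 - 1/3*16))**2 = (2 + (-9 - 16/3))**2 = (2 - 43/3)**2 = (-37/3)**2 = 1369/9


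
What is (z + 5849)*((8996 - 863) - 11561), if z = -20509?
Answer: 50254480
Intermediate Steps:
(z + 5849)*((8996 - 863) - 11561) = (-20509 + 5849)*((8996 - 863) - 11561) = -14660*(8133 - 11561) = -14660*(-3428) = 50254480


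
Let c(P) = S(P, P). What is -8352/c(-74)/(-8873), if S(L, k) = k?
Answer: -4176/328301 ≈ -0.012720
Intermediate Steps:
c(P) = P
-8352/c(-74)/(-8873) = -8352/(-74)/(-8873) = -8352*(-1/74)*(-1/8873) = (4176/37)*(-1/8873) = -4176/328301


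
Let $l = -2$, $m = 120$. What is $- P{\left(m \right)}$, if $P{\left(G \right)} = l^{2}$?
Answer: $-4$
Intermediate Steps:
$P{\left(G \right)} = 4$ ($P{\left(G \right)} = \left(-2\right)^{2} = 4$)
$- P{\left(m \right)} = \left(-1\right) 4 = -4$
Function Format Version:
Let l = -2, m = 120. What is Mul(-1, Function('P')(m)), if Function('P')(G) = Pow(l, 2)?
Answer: -4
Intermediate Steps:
Function('P')(G) = 4 (Function('P')(G) = Pow(-2, 2) = 4)
Mul(-1, Function('P')(m)) = Mul(-1, 4) = -4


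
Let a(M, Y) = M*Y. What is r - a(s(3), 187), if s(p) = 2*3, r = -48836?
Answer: -49958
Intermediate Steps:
s(p) = 6
r - a(s(3), 187) = -48836 - 6*187 = -48836 - 1*1122 = -48836 - 1122 = -49958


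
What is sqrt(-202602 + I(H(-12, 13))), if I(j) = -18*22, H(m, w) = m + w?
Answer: I*sqrt(202998) ≈ 450.55*I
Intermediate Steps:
I(j) = -396
sqrt(-202602 + I(H(-12, 13))) = sqrt(-202602 - 396) = sqrt(-202998) = I*sqrt(202998)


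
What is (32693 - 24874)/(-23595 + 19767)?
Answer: -7819/3828 ≈ -2.0426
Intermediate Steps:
(32693 - 24874)/(-23595 + 19767) = 7819/(-3828) = 7819*(-1/3828) = -7819/3828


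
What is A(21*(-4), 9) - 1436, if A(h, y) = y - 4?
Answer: -1431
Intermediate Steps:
A(h, y) = -4 + y
A(21*(-4), 9) - 1436 = (-4 + 9) - 1436 = 5 - 1436 = -1431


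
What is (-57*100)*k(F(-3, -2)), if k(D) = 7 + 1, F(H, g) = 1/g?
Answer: -45600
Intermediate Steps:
k(D) = 8
(-57*100)*k(F(-3, -2)) = -57*100*8 = -5700*8 = -45600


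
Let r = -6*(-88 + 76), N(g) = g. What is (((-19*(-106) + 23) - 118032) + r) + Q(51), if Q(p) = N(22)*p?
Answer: -114801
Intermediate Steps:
r = 72 (r = -6*(-12) = 72)
Q(p) = 22*p
(((-19*(-106) + 23) - 118032) + r) + Q(51) = (((-19*(-106) + 23) - 118032) + 72) + 22*51 = (((2014 + 23) - 118032) + 72) + 1122 = ((2037 - 118032) + 72) + 1122 = (-115995 + 72) + 1122 = -115923 + 1122 = -114801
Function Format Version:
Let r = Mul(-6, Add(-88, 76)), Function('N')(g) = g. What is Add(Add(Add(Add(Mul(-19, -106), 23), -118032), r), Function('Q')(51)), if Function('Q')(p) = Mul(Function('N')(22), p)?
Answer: -114801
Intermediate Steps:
r = 72 (r = Mul(-6, -12) = 72)
Function('Q')(p) = Mul(22, p)
Add(Add(Add(Add(Mul(-19, -106), 23), -118032), r), Function('Q')(51)) = Add(Add(Add(Add(Mul(-19, -106), 23), -118032), 72), Mul(22, 51)) = Add(Add(Add(Add(2014, 23), -118032), 72), 1122) = Add(Add(Add(2037, -118032), 72), 1122) = Add(Add(-115995, 72), 1122) = Add(-115923, 1122) = -114801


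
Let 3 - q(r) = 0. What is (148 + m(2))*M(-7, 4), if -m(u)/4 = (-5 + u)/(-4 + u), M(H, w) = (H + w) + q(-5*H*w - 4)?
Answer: 0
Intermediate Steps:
q(r) = 3 (q(r) = 3 - 1*0 = 3 + 0 = 3)
M(H, w) = 3 + H + w (M(H, w) = (H + w) + 3 = 3 + H + w)
m(u) = -4*(-5 + u)/(-4 + u)
(148 + m(2))*M(-7, 4) = (148 + 4*(5 - 1*2)/(-4 + 2))*(3 - 7 + 4) = (148 + 4*(5 - 2)/(-2))*0 = (148 + 4*(-½)*3)*0 = (148 - 6)*0 = 142*0 = 0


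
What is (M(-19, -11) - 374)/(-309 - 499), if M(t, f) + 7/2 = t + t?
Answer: 831/1616 ≈ 0.51423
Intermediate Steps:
M(t, f) = -7/2 + 2*t (M(t, f) = -7/2 + (t + t) = -7/2 + 2*t)
(M(-19, -11) - 374)/(-309 - 499) = ((-7/2 + 2*(-19)) - 374)/(-309 - 499) = ((-7/2 - 38) - 374)/(-808) = (-83/2 - 374)*(-1/808) = -831/2*(-1/808) = 831/1616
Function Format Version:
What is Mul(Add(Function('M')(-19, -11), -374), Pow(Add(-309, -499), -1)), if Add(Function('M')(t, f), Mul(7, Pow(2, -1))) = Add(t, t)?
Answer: Rational(831, 1616) ≈ 0.51423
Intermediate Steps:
Function('M')(t, f) = Add(Rational(-7, 2), Mul(2, t)) (Function('M')(t, f) = Add(Rational(-7, 2), Add(t, t)) = Add(Rational(-7, 2), Mul(2, t)))
Mul(Add(Function('M')(-19, -11), -374), Pow(Add(-309, -499), -1)) = Mul(Add(Add(Rational(-7, 2), Mul(2, -19)), -374), Pow(Add(-309, -499), -1)) = Mul(Add(Add(Rational(-7, 2), -38), -374), Pow(-808, -1)) = Mul(Add(Rational(-83, 2), -374), Rational(-1, 808)) = Mul(Rational(-831, 2), Rational(-1, 808)) = Rational(831, 1616)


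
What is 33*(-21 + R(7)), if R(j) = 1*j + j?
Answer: -231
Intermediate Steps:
R(j) = 2*j (R(j) = j + j = 2*j)
33*(-21 + R(7)) = 33*(-21 + 2*7) = 33*(-21 + 14) = 33*(-7) = -231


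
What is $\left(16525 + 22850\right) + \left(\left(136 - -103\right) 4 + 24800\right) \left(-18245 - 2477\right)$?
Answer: $-533676457$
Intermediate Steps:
$\left(16525 + 22850\right) + \left(\left(136 - -103\right) 4 + 24800\right) \left(-18245 - 2477\right) = 39375 + \left(\left(136 + 103\right) 4 + 24800\right) \left(-20722\right) = 39375 + \left(239 \cdot 4 + 24800\right) \left(-20722\right) = 39375 + \left(956 + 24800\right) \left(-20722\right) = 39375 + 25756 \left(-20722\right) = 39375 - 533715832 = -533676457$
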